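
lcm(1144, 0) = 0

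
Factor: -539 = -1*7^2*11^1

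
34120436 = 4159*8204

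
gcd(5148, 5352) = 12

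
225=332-107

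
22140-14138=8002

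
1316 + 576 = 1892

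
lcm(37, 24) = 888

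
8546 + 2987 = 11533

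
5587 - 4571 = 1016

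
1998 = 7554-5556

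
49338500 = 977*50500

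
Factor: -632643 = -1*3^1*11^1*19^1*1009^1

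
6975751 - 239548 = 6736203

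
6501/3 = 2167 = 2167.00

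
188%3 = 2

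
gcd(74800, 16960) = 80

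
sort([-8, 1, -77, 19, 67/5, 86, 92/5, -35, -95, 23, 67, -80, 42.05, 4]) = [-95, -80, -77, -35, -8, 1, 4, 67/5, 92/5, 19, 23, 42.05, 67, 86]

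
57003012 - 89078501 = -32075489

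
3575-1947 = 1628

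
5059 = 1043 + 4016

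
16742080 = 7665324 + 9076756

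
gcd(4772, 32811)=1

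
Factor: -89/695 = -1*5^(-1)*89^1*139^(-1)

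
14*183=2562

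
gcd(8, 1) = 1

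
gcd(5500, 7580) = 20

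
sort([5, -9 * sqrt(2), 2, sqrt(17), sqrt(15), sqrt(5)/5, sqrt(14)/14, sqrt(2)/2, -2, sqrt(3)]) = [-9 * sqrt(2), -2, sqrt(14)/14, sqrt(5)/5, sqrt(2)/2, sqrt(3), 2, sqrt(15), sqrt(17), 5]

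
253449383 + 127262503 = 380711886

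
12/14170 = 6/7085 ≈ 0.000847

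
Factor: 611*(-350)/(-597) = 2^1*3^(-1)*5^2*7^1*13^1*47^1*199^(-1) = 213850/597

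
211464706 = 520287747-308823041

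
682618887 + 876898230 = 1559517117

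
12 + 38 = 50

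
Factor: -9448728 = -1*2^3*3^1*393697^1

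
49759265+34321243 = 84080508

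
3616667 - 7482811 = -3866144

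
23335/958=24+343/958≈24.36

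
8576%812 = 456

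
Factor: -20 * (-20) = 2^4 * 5^2 = 400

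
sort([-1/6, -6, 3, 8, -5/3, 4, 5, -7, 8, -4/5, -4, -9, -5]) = [-9, -7, -6, -5, -4, -5/3, -4/5, -1/6, 3, 4, 5, 8, 8]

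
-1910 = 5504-7414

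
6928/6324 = 1732/1581 ≈ 1.10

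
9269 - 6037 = 3232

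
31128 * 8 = 249024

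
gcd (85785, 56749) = 7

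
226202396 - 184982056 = 41220340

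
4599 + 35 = 4634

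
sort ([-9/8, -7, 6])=[-7, -9/8, 6]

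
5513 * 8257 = 45520841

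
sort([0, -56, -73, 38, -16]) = [-73, -56, -16, 0, 38]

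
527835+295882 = 823717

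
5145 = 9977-4832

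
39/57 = 13/19 ≈ 0.684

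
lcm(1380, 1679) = 100740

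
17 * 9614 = 163438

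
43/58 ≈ 0.741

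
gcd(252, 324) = 36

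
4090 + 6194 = 10284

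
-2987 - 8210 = -11197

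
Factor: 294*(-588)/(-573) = 2^3*3^1*7^4*191^(-1) = 57624/191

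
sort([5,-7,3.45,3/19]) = [-7,3/19,3.45,5]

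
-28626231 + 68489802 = 39863571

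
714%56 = 42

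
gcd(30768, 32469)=3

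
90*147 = 13230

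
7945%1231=559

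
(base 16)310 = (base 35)me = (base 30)q4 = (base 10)784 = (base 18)27a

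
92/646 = 46/323 ≈ 0.142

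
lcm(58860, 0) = 0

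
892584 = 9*99176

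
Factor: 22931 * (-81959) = -1 * 23^1 * 41^1 * 997^1 * 1999^1 = -1879401829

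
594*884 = 525096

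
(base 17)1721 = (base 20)h8b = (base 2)1101100111011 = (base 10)6971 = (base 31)77r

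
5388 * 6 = 32328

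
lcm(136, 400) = 6800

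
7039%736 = 415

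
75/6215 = 15/1243 ≈ 0.0121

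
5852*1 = 5852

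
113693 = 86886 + 26807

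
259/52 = 4 + 51/52 ≈ 4.98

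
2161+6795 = 8956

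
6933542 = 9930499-2996957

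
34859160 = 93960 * 371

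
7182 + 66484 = 73666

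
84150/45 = 1870 = 1870.00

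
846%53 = 51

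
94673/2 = 47336+1/2 = 47336.50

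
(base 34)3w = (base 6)342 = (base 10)134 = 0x86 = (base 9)158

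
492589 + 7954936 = 8447525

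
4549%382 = 347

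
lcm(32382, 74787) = 3141054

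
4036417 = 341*11837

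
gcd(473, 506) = 11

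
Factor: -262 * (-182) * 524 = 2^4 * 7^1 * 13^1 * 131^2 = 24986416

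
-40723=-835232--794509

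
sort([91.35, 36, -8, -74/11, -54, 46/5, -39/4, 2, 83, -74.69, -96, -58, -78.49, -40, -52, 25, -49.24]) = [-96, -78.49, -74.69, -58, -54, -52, -49.24, -40, -39/4, -8, -74/11, 2, 46/5, 25, 36, 83, 91.35]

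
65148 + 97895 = 163043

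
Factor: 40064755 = 5^1 * 8012951^1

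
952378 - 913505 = 38873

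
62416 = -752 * (-83) 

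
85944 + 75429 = 161373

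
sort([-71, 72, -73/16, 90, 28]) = [-71, -73/16, 28, 72, 90]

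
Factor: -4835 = -1*5^1*967^1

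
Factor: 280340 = 2^2*5^1*107^1*131^1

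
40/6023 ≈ 0.00664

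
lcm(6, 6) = 6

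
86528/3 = 28842 + 2/3 ≈ 28842.67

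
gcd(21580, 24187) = 1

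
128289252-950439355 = -822150103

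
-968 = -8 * 121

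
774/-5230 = -387/2615 ≈ -0.148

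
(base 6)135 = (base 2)111011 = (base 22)2f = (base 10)59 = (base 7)113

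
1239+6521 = 7760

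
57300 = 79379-22079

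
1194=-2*(-597)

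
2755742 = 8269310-5513568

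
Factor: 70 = 2^1*5^1*7^1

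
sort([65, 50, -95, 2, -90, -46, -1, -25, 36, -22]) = [-95, -90, -46, -25, -22, -1, 2, 36, 50, 65]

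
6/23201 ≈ 0.000259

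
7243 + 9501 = 16744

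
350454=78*4493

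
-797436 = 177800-975236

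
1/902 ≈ 0.00111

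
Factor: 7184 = 2^4*449^1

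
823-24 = 799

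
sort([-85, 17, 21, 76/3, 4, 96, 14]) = [-85, 4, 14, 17, 21, 76/3, 96]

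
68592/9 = 22864/3 ≈ 7621.33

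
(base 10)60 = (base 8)74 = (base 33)1r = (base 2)111100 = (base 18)36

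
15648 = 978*16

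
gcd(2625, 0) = 2625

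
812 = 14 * 58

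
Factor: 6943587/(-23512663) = -1 * 3^1 * 7^1 * 31^(-1) * 71^1 * 151^(-1) * 4657^1 * 5023^(-1)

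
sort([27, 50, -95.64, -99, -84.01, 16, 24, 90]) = [-99, -95.64, -84.01, 16, 24, 27, 50, 90]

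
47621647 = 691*68917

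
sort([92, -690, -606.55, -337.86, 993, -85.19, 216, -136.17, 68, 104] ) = [-690, -606.55, -337.86, -136.17, -85.19, 68, 92, 104, 216, 993] 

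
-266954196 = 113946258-380900454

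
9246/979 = 9+435/979 ≈ 9.44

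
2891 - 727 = 2164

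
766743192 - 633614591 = 133128601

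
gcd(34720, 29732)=4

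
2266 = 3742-1476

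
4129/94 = 43 + 87/94 ≈ 43.93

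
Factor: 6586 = 2^1*37^1*89^1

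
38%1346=38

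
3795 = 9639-5844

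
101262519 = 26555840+74706679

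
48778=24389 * 2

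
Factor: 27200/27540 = 2^4*3^(-4)*5^1 = 80/81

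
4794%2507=2287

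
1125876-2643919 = -1518043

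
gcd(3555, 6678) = 9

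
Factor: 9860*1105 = 2^2*5^2*13^1*17^2*29^1 = 10895300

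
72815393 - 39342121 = 33473272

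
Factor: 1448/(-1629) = -1*2^3*3^(-2) = -8/9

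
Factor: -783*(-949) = 3^3*13^1*29^1*73^1 = 743067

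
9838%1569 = 424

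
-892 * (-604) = 538768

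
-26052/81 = -8684/27 ≈ -321.63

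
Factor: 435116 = 2^2 * 11^2 * 29^1 * 31^1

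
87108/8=10888+1/2=10888.50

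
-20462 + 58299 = 37837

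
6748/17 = 396 + 16/17 ≈ 396.94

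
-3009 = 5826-8835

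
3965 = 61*65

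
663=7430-6767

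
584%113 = 19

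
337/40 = 8 + 17/40 ≈ 8.43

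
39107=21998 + 17109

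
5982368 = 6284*952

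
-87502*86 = -7525172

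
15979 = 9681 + 6298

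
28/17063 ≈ 0.00164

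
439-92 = 347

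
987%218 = 115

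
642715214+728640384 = 1371355598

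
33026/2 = 16513 = 16513.00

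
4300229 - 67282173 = -62981944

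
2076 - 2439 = -363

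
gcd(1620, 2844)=36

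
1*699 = 699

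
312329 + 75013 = 387342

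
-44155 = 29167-73322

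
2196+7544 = 9740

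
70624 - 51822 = 18802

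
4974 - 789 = 4185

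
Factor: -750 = -1 * 2^1 * 3^1 * 5^3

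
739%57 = 55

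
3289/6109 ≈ 0.538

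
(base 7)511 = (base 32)7t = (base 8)375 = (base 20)cd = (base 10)253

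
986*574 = 565964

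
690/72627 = 230/24209 ≈ 0.00950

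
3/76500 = 1/25500 ≈ 0.0000392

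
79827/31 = 2575 + 2/31 ≈ 2575.06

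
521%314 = 207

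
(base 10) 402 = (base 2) 110010010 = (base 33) c6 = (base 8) 622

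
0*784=0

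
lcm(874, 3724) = 85652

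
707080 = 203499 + 503581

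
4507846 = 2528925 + 1978921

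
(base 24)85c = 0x1284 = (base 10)4740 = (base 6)33540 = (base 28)618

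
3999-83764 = -79765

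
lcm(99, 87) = 2871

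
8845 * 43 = 380335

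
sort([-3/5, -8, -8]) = [-8, -8, -3/5]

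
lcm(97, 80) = 7760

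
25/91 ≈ 0.275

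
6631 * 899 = 5961269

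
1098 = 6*183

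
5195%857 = 53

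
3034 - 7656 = -4622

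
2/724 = 1/362 ≈ 0.00276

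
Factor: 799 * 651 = 3^1 * 7^1 * 17^1 * 31^1 * 47^1 = 520149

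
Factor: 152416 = 2^5 * 11^1 * 433^1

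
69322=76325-7003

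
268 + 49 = 317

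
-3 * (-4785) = 14355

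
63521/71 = 894 + 47/71≈894.66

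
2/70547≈0.0000283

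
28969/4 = 7242+1/4 = 7242.25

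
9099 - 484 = 8615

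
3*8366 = 25098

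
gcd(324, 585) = 9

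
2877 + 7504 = 10381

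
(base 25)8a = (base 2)11010010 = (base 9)253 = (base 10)210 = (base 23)93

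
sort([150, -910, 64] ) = [-910, 64, 150] 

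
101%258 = 101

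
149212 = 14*10658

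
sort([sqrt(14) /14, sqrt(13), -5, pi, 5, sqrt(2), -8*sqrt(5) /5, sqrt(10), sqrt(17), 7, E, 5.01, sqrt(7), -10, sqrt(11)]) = [-10, -5, -8*sqrt(5) /5, sqrt(14) /14, sqrt(2), sqrt(7), E, pi, sqrt(10), sqrt(11), sqrt(13), sqrt(17), 5, 5.01, 7]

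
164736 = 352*468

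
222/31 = 7+5/31 ≈ 7.16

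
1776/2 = 888 = 888.00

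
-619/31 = -19 - 30/31 ≈ -19.97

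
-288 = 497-785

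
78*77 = 6006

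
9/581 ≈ 0.0155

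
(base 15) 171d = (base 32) 4ri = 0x1372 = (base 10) 4978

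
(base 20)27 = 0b101111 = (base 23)21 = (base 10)47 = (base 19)29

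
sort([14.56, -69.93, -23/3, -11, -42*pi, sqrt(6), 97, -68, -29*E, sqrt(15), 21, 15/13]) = [-42*pi, -29*E, -69.93, -68, -11, -23/3, 15/13, sqrt(6), sqrt(15), 14.56, 21, 97]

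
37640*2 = 75280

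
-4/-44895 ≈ 0.0000891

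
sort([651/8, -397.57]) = [-397.57, 651/8]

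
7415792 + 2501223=9917015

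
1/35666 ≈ 0.0000280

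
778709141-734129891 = 44579250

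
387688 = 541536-153848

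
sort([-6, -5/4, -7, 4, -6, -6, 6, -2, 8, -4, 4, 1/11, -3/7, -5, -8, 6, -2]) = [-8, -7, -6, -6, -6, -5, -4, -2, -2, -5/4, -3/7, 1/11, 4, 4, 6, 6, 8]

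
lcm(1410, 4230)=4230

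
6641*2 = 13282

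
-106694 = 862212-968906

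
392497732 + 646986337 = 1039484069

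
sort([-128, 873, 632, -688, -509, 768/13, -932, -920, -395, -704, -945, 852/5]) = [-945, -932, -920, -704, -688, -509, -395, -128, 768/13, 852/5, 632, 873]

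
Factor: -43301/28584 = -1*2^(-3)*3^(-2)*19^1*43^1*53^1*397^(-1)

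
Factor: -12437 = -1 * 12437^1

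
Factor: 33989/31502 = 2^(-1) * 19^(-1) * 41^1 = 41/38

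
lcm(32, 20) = 160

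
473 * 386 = 182578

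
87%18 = 15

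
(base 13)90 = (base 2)1110101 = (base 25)4h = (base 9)140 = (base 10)117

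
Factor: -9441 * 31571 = -1 * 3^2 * 131^1 * 241^1 * 1049^1 = -298061811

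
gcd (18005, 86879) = 13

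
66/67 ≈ 0.985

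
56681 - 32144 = 24537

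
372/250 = 1 + 61/125≈1.49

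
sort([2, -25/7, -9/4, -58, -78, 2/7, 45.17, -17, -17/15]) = [-78, -58, -17, -25/7, -9/4, -17/15, 2/7, 2, 45.17]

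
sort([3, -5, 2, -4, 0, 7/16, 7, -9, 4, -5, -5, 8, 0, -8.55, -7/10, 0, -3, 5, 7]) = [-9, -8.55, -5, -5, -5, -4, -3, -7/10, 0, 0, 0, 7/16, 2, 3, 4, 5, 7, 7, 8]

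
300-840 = -540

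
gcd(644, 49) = 7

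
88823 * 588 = 52227924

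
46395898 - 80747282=-34351384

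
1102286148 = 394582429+707703719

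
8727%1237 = 68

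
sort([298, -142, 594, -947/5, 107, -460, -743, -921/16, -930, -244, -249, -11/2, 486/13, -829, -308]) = [-930, -829, -743, -460, -308, -249, -244, -947/5, -142, -921/16, -11/2, 486/13, 107, 298, 594]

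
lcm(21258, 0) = 0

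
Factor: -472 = -1 * 2^3 * 59^1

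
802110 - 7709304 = -6907194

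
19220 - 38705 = -19485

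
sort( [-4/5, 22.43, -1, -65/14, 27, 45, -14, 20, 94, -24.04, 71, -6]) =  [-24.04, -14, -6, -65/14, -1, -4/5, 20, 22.43, 27, 45, 71, 94]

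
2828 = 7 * 404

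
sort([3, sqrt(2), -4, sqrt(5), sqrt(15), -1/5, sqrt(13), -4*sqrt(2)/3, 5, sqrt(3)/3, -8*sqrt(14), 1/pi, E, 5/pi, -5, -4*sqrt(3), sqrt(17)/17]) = [-8*sqrt(14), -4*sqrt(3), -5, -4, -4*sqrt(2)/3, -1/5, sqrt(17)/17, 1/pi, sqrt(3)/3, sqrt(2), 5/pi, sqrt(5), E, 3, sqrt(13), sqrt(15), 5]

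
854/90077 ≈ 0.00948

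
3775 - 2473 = 1302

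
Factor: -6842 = -1*2^1*11^1*311^1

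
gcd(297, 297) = 297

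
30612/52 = 588 + 9/13≈588.69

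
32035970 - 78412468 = -46376498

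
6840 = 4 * 1710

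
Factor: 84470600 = 2^3 * 5^2 * 422353^1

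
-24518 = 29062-53580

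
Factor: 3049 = 3049^1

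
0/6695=0=0.00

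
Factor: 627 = 3^1*11^1*19^1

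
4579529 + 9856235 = 14435764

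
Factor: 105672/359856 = 2^(-1)*3^(-2)*7^(-1)*37^1 = 37/126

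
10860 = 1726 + 9134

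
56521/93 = 607 + 70/93 ≈ 607.75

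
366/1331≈0.275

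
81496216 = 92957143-11460927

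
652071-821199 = -169128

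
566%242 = 82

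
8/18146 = 4/9073≈0.000441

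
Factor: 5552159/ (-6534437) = -1 * 7^ (-1) * 13^ (-1) * 61^1 * 71807^ (-1) * 91019^1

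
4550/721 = 6 + 32/103≈6.31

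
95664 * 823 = 78731472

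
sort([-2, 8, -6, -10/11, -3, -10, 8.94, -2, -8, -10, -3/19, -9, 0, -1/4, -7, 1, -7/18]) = [-10, -10, -9, -8, -7, -6, -3, -2, -2, -10/11, -7/18, -1/4, -3/19, 0, 1, 8, 8.94]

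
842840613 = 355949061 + 486891552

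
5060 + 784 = 5844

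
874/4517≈0.193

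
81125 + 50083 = 131208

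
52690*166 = 8746540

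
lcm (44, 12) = 132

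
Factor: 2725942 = 2^1 * 29^1 * 43^1 * 1093^1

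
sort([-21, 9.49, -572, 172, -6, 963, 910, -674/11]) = [-572, -674/11, -21, -6, 9.49, 172, 910, 963]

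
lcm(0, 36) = 0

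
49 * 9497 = 465353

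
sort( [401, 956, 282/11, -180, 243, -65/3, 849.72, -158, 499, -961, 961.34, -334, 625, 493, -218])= [-961, -334, -218, -180, -158, -65/3, 282/11, 243, 401, 493, 499, 625, 849.72, 956, 961.34]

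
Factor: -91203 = -1*3^1*7^1*43^1*101^1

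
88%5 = 3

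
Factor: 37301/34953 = 3^(-1)*11^1*61^(-1)*191^(-1)*3391^1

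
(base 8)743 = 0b111100011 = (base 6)2123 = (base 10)483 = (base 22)ll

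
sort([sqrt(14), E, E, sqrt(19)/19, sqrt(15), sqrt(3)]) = [sqrt(19)/19, sqrt(3), E, E, sqrt(14), sqrt(15)]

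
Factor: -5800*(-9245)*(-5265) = -1*2^3*3^4*5^4*13^1*29^1*43^2 = -282314565000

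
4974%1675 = 1624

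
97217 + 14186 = 111403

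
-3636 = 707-4343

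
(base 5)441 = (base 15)81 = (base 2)1111001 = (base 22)5b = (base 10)121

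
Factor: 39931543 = 39931543^1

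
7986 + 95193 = 103179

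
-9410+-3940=-13350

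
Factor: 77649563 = 89^2 * 9803^1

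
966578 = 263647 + 702931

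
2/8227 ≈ 0.000243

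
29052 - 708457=-679405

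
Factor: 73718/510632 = 2^(-2) * 41^1 * 71^(-1) = 41/284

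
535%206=123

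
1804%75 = 4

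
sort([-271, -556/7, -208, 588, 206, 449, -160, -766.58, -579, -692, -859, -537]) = [-859, -766.58, -692, -579, -537, -271, -208, -160, -556/7, 206, 449, 588]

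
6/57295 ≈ 0.000105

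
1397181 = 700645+696536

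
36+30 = 66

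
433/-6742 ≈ -0.0642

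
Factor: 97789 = 97789^1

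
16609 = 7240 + 9369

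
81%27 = 0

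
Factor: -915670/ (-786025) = 2^1*5^ (-1)*7^1*23^ (-1)*103^1*127^1*1367^ (-1) = 183134/157205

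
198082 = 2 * 99041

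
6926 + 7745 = 14671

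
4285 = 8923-4638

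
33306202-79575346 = -46269144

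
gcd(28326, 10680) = 6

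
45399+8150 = 53549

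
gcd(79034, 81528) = 86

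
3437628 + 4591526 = 8029154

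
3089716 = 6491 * 476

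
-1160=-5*232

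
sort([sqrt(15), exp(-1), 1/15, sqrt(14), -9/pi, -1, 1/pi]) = [-9/pi, -1, 1/15, 1/pi, exp(-1), sqrt(14), sqrt(15)]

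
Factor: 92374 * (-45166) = -1 * 2^2 * 11^1 * 2053^1 * 46187^1 = -4172164084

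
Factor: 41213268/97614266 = 2^1*3^2*773^1*1481^1*48807133^(-1) = 20606634/48807133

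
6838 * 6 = 41028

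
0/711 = 0 = 0.00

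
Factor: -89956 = -1 * 2^2 * 43^1 * 523^1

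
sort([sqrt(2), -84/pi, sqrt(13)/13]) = [-84/pi, sqrt(13)/13, sqrt(2)]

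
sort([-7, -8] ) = [-8, -7] 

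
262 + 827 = 1089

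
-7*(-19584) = 137088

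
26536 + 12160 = 38696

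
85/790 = 17/158 ≈ 0.108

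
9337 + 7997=17334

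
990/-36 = -27 - 1/2 = -27.50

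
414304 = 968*428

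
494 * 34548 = 17066712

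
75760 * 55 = 4166800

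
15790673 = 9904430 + 5886243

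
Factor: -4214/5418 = -1*3^(-2)*7^1 = -7/9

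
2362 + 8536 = 10898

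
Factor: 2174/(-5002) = -1*41^(-1)*61^(-1)*1087^1 = -1087/2501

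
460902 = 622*741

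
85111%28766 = 27579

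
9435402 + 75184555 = 84619957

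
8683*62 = 538346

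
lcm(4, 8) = 8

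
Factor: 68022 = 2^1*3^2*3779^1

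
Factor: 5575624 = 2^3 * 349^1 * 1997^1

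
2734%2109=625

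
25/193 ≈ 0.130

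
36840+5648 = 42488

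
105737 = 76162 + 29575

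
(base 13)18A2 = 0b111001100001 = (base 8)7141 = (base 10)3681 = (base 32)3J1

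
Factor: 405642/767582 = 3^1 * 67607^1 * 383791^(-1) = 202821/383791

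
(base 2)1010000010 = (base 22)174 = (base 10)642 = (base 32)k2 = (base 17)23d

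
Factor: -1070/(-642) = 3^(-1)*5^1 = 5/3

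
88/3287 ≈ 0.0268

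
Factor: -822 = -1 * 2^1 * 3^1 * 137^1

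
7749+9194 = 16943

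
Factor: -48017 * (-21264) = 2^4 * 3^1 * 443^1 * 48017^1 = 1021033488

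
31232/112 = 1952/7 ≈ 278.86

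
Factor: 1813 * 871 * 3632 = 2^4 * 7^2 * 13^1 * 37^1 * 67^1 * 227^1 = 5735374736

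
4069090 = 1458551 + 2610539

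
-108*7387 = -797796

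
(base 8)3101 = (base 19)485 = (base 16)641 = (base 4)121001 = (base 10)1601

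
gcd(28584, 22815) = 9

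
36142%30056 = 6086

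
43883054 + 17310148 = 61193202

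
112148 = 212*529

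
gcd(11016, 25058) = 34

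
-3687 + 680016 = 676329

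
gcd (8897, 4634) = 7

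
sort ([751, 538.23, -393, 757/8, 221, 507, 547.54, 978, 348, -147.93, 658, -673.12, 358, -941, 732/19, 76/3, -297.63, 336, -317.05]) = [-941, -673.12, -393, -317.05, -297.63, -147.93, 76/3, 732/19, 757/8, 221, 336, 348, 358, 507, 538.23, 547.54, 658, 751, 978]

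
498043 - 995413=-497370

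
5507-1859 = 3648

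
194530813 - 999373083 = -804842270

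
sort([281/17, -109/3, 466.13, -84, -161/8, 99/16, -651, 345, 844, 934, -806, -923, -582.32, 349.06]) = [-923, -806, -651, -582.32, -84, -109/3, -161/8, 99/16, 281/17, 345, 349.06, 466.13, 844, 934]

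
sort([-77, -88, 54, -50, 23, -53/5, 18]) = [-88, -77, -50, -53/5, 18, 23, 54]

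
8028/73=109 + 71/73 ≈ 109.97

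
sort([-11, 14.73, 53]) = [-11, 14.73, 53]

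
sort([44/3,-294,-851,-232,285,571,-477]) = [-851,-477,-294,-232,44/3,285,571]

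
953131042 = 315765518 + 637365524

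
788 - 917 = -129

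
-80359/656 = -122 - 327/656 ≈ -122.50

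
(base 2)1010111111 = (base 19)1i0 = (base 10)703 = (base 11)58a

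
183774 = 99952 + 83822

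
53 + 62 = 115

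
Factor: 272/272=1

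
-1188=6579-7767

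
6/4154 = 3/2077 ≈ 0.00144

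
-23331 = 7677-31008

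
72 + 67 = 139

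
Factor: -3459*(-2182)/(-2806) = -1*3^1*23^(-1)*61^(-1)*1091^1*1153^1 = -3773769/1403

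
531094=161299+369795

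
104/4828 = 26/1207 ≈ 0.0215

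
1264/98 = 632/49 ≈ 12.90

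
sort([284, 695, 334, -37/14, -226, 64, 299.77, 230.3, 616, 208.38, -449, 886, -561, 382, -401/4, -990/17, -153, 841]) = [-561, -449, -226, -153, -401/4, -990/17, -37/14, 64, 208.38, 230.3, 284, 299.77, 334, 382, 616, 695, 841, 886]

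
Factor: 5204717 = 7^1*29^1*25639^1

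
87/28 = 3 + 3/28 ≈ 3.11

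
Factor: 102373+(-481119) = -1 * 2^1 * 19^1 * 9967^1 = -378746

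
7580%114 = 56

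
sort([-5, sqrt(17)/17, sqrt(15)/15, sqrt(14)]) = [-5, sqrt(17)/17, sqrt(15)/15, sqrt(14)]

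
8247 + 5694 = 13941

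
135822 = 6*22637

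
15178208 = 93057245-77879037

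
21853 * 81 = 1770093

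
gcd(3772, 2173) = 41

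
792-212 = 580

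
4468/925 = 4 + 768/925 ≈ 4.83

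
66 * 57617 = 3802722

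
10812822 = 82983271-72170449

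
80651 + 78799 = 159450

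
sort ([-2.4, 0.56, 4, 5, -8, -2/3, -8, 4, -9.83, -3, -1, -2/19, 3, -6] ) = [-9.83, -8, -8, -6, -3, -2.4, -1, -2/3, -2/19, 0.56, 3, 4, 4, 5] 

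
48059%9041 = 2854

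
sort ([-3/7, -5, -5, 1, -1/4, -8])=[-8, -5, -5, -3/7, -1/4, 1]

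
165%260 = 165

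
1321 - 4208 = -2887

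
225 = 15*15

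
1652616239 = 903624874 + 748991365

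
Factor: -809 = -1*809^1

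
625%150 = 25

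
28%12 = 4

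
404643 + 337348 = 741991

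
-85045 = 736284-821329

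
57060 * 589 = 33608340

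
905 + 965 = 1870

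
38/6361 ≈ 0.00597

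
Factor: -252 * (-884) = 2^4 * 3^2 * 7^1 * 13^1 * 17^1 = 222768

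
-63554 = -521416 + 457862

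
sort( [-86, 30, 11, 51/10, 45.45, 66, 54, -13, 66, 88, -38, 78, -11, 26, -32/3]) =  [-86, -38, -13, -11, -32/3, 51/10, 11, 26, 30, 45.45, 54, 66, 66, 78, 88]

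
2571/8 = 321 + 3/8 ≈ 321.38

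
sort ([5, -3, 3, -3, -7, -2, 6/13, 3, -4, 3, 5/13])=[-7, -4, -3, -3, -2, 5/13, 6/13, 3, 3, 3, 5]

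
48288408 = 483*99976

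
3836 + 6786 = 10622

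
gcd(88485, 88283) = 1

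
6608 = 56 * 118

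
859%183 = 127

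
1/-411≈-0.00243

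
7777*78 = 606606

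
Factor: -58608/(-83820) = 2^2 * 3^1 * 5^(-1) * 37^1 * 127^(-1) = 444/635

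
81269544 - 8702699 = 72566845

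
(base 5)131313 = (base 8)12130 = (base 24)910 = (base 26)7i8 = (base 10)5208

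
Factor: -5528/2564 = -1 * 2^1 * 641^(-1) * 691^1 = -1382/641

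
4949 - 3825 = 1124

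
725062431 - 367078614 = 357983817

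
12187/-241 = -50 - 137/241 ≈ -50.57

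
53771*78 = 4194138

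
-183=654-837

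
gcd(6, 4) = 2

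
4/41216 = 1/10304 ≈ 0.0000970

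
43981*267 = 11742927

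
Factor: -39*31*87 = -1*3^2*13^1*29^1*31^1 = -105183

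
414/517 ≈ 0.801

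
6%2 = 0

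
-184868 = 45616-230484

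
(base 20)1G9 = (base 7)2061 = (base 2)1011011001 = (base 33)M3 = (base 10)729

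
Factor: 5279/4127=4127^(-1)*5279^1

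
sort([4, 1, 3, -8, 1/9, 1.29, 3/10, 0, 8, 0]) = [-8, 0, 0, 1/9, 3/10, 1, 1.29, 3, 4, 8]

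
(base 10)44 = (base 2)101100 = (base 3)1122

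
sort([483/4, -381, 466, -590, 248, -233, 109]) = [-590, -381, -233, 109, 483/4, 248, 466]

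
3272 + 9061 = 12333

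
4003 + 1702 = 5705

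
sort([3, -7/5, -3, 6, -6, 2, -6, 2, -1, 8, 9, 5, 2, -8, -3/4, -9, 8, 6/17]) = [-9, -8, -6, -6, -3, -7/5, -1, -3/4, 6/17, 2, 2, 2, 3, 5, 6, 8, 8, 9]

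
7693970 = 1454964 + 6239006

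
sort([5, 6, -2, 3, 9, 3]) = [-2, 3, 3, 5, 6, 9]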